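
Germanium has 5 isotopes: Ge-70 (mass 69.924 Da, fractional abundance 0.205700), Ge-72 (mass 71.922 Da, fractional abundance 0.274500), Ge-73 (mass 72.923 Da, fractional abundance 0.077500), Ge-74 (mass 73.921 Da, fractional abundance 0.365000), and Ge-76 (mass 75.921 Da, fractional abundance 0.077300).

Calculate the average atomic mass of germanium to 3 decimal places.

Weight each isotope mass by its fractional abundance: 0.205700 × 69.924 + 0.274500 × 71.922 + 0.077500 × 72.923 + 0.365000 × 73.921 + 0.077300 × 75.921
= 14.3834 + 19.7426 + 5.6515 + 26.9812 + 5.8687 = 72.6274 Da

72.627 Da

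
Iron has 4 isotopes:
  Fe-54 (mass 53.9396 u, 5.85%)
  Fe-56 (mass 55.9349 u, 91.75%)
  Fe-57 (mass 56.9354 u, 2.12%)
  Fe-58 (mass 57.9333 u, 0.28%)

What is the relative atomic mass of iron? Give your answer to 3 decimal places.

The abundance-weighted mean is 0.0585 × 53.9396 + 0.9175 × 55.9349 + 0.0212 × 56.9354 + 0.0028 × 57.9333
= 3.15547 + 51.32027 + 1.20703 + 0.16221 = 55.84498 u

55.845 u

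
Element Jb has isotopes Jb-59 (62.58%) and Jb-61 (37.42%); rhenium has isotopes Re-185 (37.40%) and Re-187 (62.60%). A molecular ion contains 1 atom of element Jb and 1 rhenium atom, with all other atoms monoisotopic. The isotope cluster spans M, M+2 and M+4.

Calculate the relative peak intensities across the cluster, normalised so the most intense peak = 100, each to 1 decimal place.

Element Jb pattern (n=1): 0.6258 : 0.3742
Rhenium pattern (n=1): 0.3740 : 0.6260
Convolve the two distributions (both contribute in 2-u steps):
  M: 0.6258×0.3740 = 0.234049
  M+2: 0.6258×0.6260 + 0.3742×0.3740 = 0.531702
  M+4: 0.3742×0.6260 = 0.234249
Scale to base peak (0.531702) = 100: 44.0 : 100.0 : 44.1

44.0 : 100.0 : 44.1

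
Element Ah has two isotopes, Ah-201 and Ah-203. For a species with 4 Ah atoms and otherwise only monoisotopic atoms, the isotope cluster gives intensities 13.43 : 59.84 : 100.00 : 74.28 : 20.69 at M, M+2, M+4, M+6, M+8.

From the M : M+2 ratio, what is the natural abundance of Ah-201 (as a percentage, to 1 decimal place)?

Write p for the Ah-201 fraction. I(M+2)/I(M) = [C(4,1)·p^3·(1−p)] / p^4 = 4·(1−p)/p = 59.84/13.43 = 4.4557
(1−p)/p = 4.4557/4 = 1.1139  ⇒  p = 1/(1 + 1.1139) = 0.4731
Ah-201: 47.3%, Ah-203: 52.7%.

47.3%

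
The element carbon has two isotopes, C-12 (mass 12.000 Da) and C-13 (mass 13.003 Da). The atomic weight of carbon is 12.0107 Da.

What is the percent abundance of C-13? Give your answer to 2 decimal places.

Writing the weighted mean with unknown fraction x of C-12:
12.000·x + 13.003·(1 − x) = 12.0107
(12.000 − 13.003)·x = 12.0107 − 13.003
x = -0.9923 / -1.003 = 0.98933 → 98.93% C-12, 1.07% C-13.

1.07%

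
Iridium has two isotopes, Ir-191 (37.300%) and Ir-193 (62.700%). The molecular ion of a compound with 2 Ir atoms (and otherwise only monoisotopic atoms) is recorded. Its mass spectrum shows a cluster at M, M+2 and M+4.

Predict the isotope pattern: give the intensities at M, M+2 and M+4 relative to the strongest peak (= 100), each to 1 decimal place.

29.7 : 100.0 : 84.0

The 2 Ir atoms are independent, so intensities follow the terms of (0.37300 + 0.62700)^2.
P(M) = 0.37300^2 = 0.139129
P(M+2) = 2 × 0.37300^1 × 0.62700^1 = 0.467742
P(M+4) = 0.62700^2 = 0.393129
The M+2 peak is largest (0.467742); scaling to 100 gives 29.7 : 100.0 : 84.0.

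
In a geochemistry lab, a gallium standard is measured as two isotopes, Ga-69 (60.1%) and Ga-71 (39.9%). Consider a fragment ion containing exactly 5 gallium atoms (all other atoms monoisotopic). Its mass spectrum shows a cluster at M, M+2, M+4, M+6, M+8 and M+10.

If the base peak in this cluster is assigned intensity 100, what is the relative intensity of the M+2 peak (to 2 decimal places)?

(0.601 + 0.399)^5 gives M 0.0784, M+2 0.2603, M+4 0.3456, M+6 0.2294, M+8 0.0762, M+10 0.0101; the largest is M+4.
P(M+4) = C(5,2) × 0.601^3 × 0.399^2 = 10 × 0.2170818 × 0.159201 = 0.345596 (base)
P(M+2) = C(5,1) × 0.601^4 × 0.399^1 = 5 × 0.13046616 × 0.3990 = 0.260280
Relative intensity = 0.260280 / 0.345596 × 100 = 75.31

75.31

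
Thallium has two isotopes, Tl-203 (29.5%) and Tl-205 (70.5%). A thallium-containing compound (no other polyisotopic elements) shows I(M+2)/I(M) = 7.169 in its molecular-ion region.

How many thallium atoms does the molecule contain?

3

With n Tl atoms, P(M+2)/P(M) = C(n,1)·p^(n−1)q / p^n = n·q/p = n · 0.705/0.295.
n = 7.169 × 0.295/0.705 = 3.00 ≈ 3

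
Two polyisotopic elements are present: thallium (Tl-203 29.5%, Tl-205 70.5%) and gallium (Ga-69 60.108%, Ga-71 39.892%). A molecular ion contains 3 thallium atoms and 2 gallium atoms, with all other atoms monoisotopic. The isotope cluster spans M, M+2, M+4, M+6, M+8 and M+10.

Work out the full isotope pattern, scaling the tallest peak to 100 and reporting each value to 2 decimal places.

Thallium pattern (n=3): 0.02567237 : 0.18405787 : 0.43986713 : 0.35040263
Gallium pattern (n=2): 0.36129717 : 0.47956567 : 0.15913717
Convolve the two distributions (both contribute in 2-u steps):
  M: 0.02567237×0.36129717 = 0.009275
  M+2: 0.02567237×0.47956567 + 0.18405787×0.36129717 = 0.078811
  M+4: 0.02567237×0.15913717 + 0.18405787×0.47956567 + 0.43986713×0.36129717 = 0.251276
  M+6: 0.18405787×0.15913717 + 0.43986713×0.47956567 + 0.35040263×0.36129717 = 0.366835
  M+8: 0.43986713×0.15913717 + 0.35040263×0.47956567 = 0.238040
  M+10: 0.35040263×0.15913717 = 0.055762
Scale to base peak (0.366835) = 100: 2.53 : 21.48 : 68.50 : 100.00 : 64.89 : 15.20

2.53 : 21.48 : 68.50 : 100.00 : 64.89 : 15.20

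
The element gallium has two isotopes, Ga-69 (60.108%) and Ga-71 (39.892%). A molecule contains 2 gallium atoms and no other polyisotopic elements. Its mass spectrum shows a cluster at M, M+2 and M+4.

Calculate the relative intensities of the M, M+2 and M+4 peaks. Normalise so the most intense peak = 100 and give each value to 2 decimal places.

75.34 : 100.00 : 33.18

The 2 Ga atoms are independent, so intensities follow the terms of (0.60108 + 0.39892)^2.
P(M) = 0.60108^2 = 0.361297
P(M+2) = 2 × 0.60108^1 × 0.39892^1 = 0.479566
P(M+4) = 0.39892^2 = 0.159137
The M+2 peak is largest (0.479566); scaling to 100 gives 75.34 : 100.00 : 33.18.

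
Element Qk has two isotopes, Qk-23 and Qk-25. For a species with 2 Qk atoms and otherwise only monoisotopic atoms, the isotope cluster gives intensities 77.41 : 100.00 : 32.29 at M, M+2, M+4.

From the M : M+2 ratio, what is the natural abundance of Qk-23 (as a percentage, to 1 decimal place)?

60.8%

Let p = fractional abundance of Qk-23. I(M+2)/I(M) = [C(2,1)·p^1·(1−p)] / p^2 = 2·(1−p)/p = 100.00/77.41 = 1.2918
(1−p)/p = 1.2918/2 = 0.6459  ⇒  p = 1/(1 + 0.6459) = 0.6076
Qk-23: 60.8%, Qk-25: 39.2%.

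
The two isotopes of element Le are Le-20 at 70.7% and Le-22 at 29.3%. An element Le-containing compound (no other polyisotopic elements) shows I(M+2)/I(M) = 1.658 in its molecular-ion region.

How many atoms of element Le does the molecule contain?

For n independent Le atoms, I(M+2)/I(M) = n · (abundance Le-22) / (abundance Le-20) = n · 0.293/0.707.
n = 1.658 × 0.707/0.293 = 4.00 ≈ 4

4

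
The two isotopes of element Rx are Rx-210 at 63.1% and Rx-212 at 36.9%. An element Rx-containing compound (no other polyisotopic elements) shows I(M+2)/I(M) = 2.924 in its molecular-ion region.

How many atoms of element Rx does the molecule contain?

5

With n Rx atoms, P(M+2)/P(M) = C(n,1)·p^(n−1)q / p^n = n·q/p = n · 0.369/0.631.
n = 2.924 × 0.631/0.369 = 5.00 ≈ 5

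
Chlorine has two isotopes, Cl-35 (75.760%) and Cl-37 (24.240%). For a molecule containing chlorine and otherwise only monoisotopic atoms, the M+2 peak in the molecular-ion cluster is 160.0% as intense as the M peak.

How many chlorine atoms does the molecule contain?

5

For n independent Cl atoms, I(M+2)/I(M) = n · (abundance Cl-37) / (abundance Cl-35) = n · 0.24240/0.75760.
n = 1.600 × 0.75760/0.24240 = 5.00 ≈ 5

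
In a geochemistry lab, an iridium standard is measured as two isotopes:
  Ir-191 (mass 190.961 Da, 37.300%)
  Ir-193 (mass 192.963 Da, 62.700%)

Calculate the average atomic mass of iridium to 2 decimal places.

192.22 Da

The abundance-weighted mean is 0.37300 × 190.961 + 0.62700 × 192.963
= 71.2285 + 120.9878 = 192.2163 Da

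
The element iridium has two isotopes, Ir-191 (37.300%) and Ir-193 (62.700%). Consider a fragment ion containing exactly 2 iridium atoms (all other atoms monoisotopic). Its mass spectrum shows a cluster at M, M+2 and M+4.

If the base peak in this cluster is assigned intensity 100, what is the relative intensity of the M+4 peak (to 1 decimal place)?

84.0

Binomial terms of (0.37300 + 0.62700)^2: M 0.1391, M+2 0.4677, M+4 0.3931 → M+2 is the base peak.
P(M+2) = C(2,1) × 0.37300^1 × 0.62700^1 = 2 × 0.3730 × 0.6270 = 0.467742 (base)
P(M+4) = C(2,2) × 0.37300^0 × 0.62700^2 = 1 × 1.0000 × 0.393129 = 0.393129
Relative intensity = 0.393129 / 0.467742 × 100 = 84.0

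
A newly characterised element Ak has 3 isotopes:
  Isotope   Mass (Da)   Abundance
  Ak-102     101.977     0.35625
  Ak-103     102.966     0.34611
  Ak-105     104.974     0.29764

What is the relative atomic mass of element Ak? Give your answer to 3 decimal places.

Ar = Σ fᵢ·mᵢ = 0.35625 × 101.977 + 0.34611 × 102.966 + 0.29764 × 104.974
= 36.3293 + 35.6376 + 31.2445 = 103.2114 Da

103.211 Da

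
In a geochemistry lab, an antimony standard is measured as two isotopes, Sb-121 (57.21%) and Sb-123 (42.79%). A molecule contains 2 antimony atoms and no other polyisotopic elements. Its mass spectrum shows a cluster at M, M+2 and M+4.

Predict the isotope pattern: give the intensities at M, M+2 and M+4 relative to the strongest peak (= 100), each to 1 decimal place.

66.8 : 100.0 : 37.4

Expanding (0.5721 + 0.4279)^2:
P(M) = 0.5721^2 = 0.327298
P(M+2) = 2 × 0.5721^1 × 0.4279^1 = 0.489603
P(M+4) = 0.4279^2 = 0.183098
The M+2 peak is largest (0.489603); scaling to 100 gives 66.8 : 100.0 : 37.4.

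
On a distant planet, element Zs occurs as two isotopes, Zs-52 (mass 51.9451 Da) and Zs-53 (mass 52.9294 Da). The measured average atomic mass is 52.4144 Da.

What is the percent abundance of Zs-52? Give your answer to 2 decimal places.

Writing the weighted mean with unknown fraction x of Zs-52:
51.9451·x + 52.9294·(1 − x) = 52.4144
(51.9451 − 52.9294)·x = 52.4144 − 52.9294
x = -0.5150 / -0.9843 = 0.52321 → 52.32% Zs-52, 47.68% Zs-53.

52.32%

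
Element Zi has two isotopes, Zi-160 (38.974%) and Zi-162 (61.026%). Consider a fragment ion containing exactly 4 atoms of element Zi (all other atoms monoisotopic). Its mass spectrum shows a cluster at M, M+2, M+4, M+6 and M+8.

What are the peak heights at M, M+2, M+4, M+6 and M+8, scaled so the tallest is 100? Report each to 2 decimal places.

Each Zi atom is independently Zi-160 (p = 0.38974) or Zi-162 (q = 0.61026); the cluster is the binomial expansion (p + q)^4.
P(M) = 0.38974^4 = 0.023073
P(M+2) = 4 × 0.38974^3 × 0.61026^1 = 0.144511
P(M+4) = 6 × 0.38974^2 × 0.61026^2 = 0.339415
P(M+6) = 4 × 0.38974^1 × 0.61026^3 = 0.354307
P(M+8) = 0.61026^4 = 0.138695
The M+6 peak is largest (0.354307); scaling to 100 gives 6.51 : 40.79 : 95.80 : 100.00 : 39.15.

6.51 : 40.79 : 95.80 : 100.00 : 39.15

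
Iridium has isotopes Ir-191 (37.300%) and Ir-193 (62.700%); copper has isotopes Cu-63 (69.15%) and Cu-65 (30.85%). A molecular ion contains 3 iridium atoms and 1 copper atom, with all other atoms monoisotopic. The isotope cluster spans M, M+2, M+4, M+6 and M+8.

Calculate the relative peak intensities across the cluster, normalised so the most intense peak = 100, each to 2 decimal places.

9.32 : 51.17 : 100.00 : 79.54 : 19.75

Iridium pattern (n=3): 0.05189512 : 0.26170165 : 0.43991135 : 0.24649188
Copper pattern (n=1): 0.6915 : 0.3085
Convolve the two distributions (both contribute in 2-u steps):
  M: 0.05189512×0.6915 = 0.035885
  M+2: 0.05189512×0.3085 + 0.26170165×0.6915 = 0.196976
  M+4: 0.26170165×0.3085 + 0.43991135×0.6915 = 0.384934
  M+6: 0.43991135×0.3085 + 0.24649188×0.6915 = 0.306162
  M+8: 0.24649188×0.3085 = 0.076043
Scale to base peak (0.384934) = 100: 9.32 : 51.17 : 100.00 : 79.54 : 19.75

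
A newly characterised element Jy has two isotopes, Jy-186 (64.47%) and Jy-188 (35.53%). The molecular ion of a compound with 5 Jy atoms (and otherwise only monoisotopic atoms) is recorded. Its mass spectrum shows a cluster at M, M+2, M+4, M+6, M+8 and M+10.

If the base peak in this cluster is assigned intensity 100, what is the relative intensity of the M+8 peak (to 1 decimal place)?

15.2

Binomial terms of (0.6447 + 0.3553)^5: M 0.1114, M+2 0.3069, M+4 0.3383, M+6 0.1864, M+8 0.0514, M+10 0.0057 → M+4 is the base peak.
P(M+4) = C(5,2) × 0.6447^3 × 0.3553^2 = 10 × 0.26796188 × 0.12623809 = 0.338270 (base)
P(M+8) = C(5,4) × 0.6447^1 × 0.3553^4 = 5 × 0.6447 × 0.01593606 = 0.051370
Relative intensity = 0.051370 / 0.338270 × 100 = 15.2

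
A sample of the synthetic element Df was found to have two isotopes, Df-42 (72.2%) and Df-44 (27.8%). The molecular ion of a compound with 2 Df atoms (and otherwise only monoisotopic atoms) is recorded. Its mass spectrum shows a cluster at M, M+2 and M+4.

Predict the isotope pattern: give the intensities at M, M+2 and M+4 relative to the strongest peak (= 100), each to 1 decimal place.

100.0 : 77.0 : 14.8

Expanding (0.722 + 0.278)^2:
P(M) = 0.722^2 = 0.521284
P(M+2) = 2 × 0.722^1 × 0.278^1 = 0.401432
P(M+4) = 0.278^2 = 0.077284
The M peak is largest (0.521284); scaling to 100 gives 100.0 : 77.0 : 14.8.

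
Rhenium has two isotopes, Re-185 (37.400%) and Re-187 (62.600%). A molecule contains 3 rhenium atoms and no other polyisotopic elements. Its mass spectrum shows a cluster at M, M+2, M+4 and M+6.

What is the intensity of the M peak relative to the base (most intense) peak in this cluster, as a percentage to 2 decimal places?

Binomial terms of (0.37400 + 0.62600)^3: M 0.0523, M+2 0.2627, M+4 0.4397, M+6 0.2453 → M+4 is the base peak.
P(M+4) = C(3,2) × 0.37400^1 × 0.62600^2 = 3 × 0.3740 × 0.391876 = 0.439685 (base)
P(M) = C(3,0) × 0.37400^3 × 0.62600^0 = 1 × 0.05231362 × 1.0000 = 0.052314
Relative intensity = 0.052314 / 0.439685 × 100 = 11.90

11.90%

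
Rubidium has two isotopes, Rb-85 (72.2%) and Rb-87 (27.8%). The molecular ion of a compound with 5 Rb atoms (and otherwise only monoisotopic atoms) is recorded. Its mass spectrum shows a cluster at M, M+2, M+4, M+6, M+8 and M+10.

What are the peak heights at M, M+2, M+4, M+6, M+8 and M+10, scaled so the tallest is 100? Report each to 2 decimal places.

The 5 Rb atoms are independent, so intensities follow the terms of (0.722 + 0.278)^5.
P(M) = 0.722^5 = 0.196194
P(M+2) = 5 × 0.722^4 × 0.278^1 = 0.377714
P(M+4) = 10 × 0.722^3 × 0.278^2 = 0.290872
P(M+6) = 10 × 0.722^2 × 0.278^3 = 0.111998
P(M+8) = 5 × 0.722^1 × 0.278^4 = 0.021562
P(M+10) = 0.278^5 = 0.001660
The M+2 peak is largest (0.377714); scaling to 100 gives 51.94 : 100.00 : 77.01 : 29.65 : 5.71 : 0.44.

51.94 : 100.00 : 77.01 : 29.65 : 5.71 : 0.44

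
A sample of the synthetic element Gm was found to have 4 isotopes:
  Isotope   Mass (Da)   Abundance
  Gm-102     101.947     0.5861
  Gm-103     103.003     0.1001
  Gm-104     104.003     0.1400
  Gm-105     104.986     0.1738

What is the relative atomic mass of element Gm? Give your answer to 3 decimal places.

102.869 Da

The abundance-weighted mean is 0.5861 × 101.947 + 0.1001 × 103.003 + 0.1400 × 104.003 + 0.1738 × 104.986
= 59.7511 + 10.3106 + 14.5604 + 18.2466 = 102.8687 Da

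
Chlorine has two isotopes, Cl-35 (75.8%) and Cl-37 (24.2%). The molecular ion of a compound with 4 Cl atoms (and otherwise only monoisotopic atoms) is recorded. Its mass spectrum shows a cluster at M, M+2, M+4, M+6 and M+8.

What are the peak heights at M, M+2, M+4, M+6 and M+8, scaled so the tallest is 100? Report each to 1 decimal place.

Expanding (0.758 + 0.242)^4:
P(M) = 0.758^4 = 0.330124
P(M+2) = 4 × 0.758^3 × 0.242^1 = 0.421583
P(M+4) = 6 × 0.758^2 × 0.242^2 = 0.201893
P(M+6) = 4 × 0.758^1 × 0.242^3 = 0.042971
P(M+8) = 0.242^4 = 0.003430
The M+2 peak is largest (0.421583); scaling to 100 gives 78.3 : 100.0 : 47.9 : 10.2 : 0.8.

78.3 : 100.0 : 47.9 : 10.2 : 0.8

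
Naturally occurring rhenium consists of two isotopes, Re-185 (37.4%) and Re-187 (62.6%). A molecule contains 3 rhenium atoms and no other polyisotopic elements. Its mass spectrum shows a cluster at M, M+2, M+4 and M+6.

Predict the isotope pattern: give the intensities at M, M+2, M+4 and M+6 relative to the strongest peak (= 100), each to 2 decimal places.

11.90 : 59.74 : 100.00 : 55.79

Each Re atom is independently Re-185 (p = 0.374) or Re-187 (q = 0.626); the cluster is the binomial expansion (p + q)^3.
P(M) = 0.374^3 = 0.052314
P(M+2) = 3 × 0.374^2 × 0.626^1 = 0.262687
P(M+4) = 3 × 0.374^1 × 0.626^2 = 0.439685
P(M+6) = 0.626^3 = 0.245314
The M+4 peak is largest (0.439685); scaling to 100 gives 11.90 : 59.74 : 100.00 : 55.79.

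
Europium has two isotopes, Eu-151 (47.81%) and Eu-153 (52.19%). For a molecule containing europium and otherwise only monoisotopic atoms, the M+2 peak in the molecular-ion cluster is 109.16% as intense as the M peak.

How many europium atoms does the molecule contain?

1

With n Eu atoms, P(M+2)/P(M) = C(n,1)·p^(n−1)q / p^n = n·q/p = n · 0.5219/0.4781.
n = 1.0916 × 0.4781/0.5219 = 1.00 ≈ 1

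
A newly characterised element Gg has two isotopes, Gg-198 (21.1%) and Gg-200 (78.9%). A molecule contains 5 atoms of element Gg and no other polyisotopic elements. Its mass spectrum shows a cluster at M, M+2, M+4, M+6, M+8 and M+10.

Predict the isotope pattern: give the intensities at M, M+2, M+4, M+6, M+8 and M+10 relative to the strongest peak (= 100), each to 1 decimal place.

0.1 : 1.9 : 14.3 : 53.5 : 100.0 : 74.8

The 5 Gg atoms are independent, so intensities follow the terms of (0.211 + 0.789)^5.
P(M) = 0.211^5 = 0.000418
P(M+2) = 5 × 0.211^4 × 0.789^1 = 0.007819
P(M+4) = 10 × 0.211^3 × 0.789^2 = 0.058479
P(M+6) = 10 × 0.211^2 × 0.789^3 = 0.218673
P(M+8) = 5 × 0.211^1 × 0.789^4 = 0.408847
P(M+10) = 0.789^5 = 0.305763
The M+8 peak is largest (0.408847); scaling to 100 gives 0.1 : 1.9 : 14.3 : 53.5 : 100.0 : 74.8.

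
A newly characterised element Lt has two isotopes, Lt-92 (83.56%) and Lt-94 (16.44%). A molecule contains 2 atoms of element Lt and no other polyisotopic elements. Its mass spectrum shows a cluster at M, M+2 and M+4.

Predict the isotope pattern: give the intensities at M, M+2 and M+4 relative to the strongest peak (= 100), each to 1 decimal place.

100.0 : 39.3 : 3.9

Each Lt atom is independently Lt-92 (p = 0.8356) or Lt-94 (q = 0.1644); the cluster is the binomial expansion (p + q)^2.
P(M) = 0.8356^2 = 0.698227
P(M+2) = 2 × 0.8356^1 × 0.1644^1 = 0.274745
P(M+4) = 0.1644^2 = 0.027027
The M peak is largest (0.698227); scaling to 100 gives 100.0 : 39.3 : 3.9.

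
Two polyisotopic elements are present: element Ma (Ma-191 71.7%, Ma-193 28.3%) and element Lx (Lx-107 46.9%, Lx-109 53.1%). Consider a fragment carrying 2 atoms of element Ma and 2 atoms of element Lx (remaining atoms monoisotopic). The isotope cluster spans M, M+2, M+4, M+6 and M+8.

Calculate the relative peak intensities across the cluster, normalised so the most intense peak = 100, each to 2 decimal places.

31.01 : 94.69 : 100.00 : 42.31 : 6.19

Element Ma pattern (n=2): 0.514089 : 0.405822 : 0.080089
Element Lx pattern (n=2): 0.219961 : 0.498078 : 0.281961
Convolve the two distributions (both contribute in 2-u steps):
  M: 0.514089×0.219961 = 0.113080
  M+2: 0.514089×0.498078 + 0.405822×0.219961 = 0.345321
  M+4: 0.514089×0.281961 + 0.405822×0.498078 + 0.080089×0.219961 = 0.364701
  M+6: 0.405822×0.281961 + 0.080089×0.498078 = 0.154317
  M+8: 0.080089×0.281961 = 0.022582
Scale to base peak (0.364701) = 100: 31.01 : 94.69 : 100.00 : 42.31 : 6.19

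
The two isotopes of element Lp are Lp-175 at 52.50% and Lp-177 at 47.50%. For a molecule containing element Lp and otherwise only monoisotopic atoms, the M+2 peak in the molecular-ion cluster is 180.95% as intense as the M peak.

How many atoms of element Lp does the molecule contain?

2

With n Lp atoms, P(M+2)/P(M) = C(n,1)·p^(n−1)q / p^n = n·q/p = n · 0.4750/0.5250.
n = 1.8095 × 0.5250/0.4750 = 2.00 ≈ 2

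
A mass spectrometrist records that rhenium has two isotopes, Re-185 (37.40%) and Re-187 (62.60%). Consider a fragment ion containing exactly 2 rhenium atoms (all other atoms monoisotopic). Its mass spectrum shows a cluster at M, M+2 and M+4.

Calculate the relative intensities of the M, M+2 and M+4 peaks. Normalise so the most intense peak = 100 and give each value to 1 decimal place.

Expanding (0.3740 + 0.6260)^2:
P(M) = 0.3740^2 = 0.139876
P(M+2) = 2 × 0.3740^1 × 0.6260^1 = 0.468248
P(M+4) = 0.6260^2 = 0.391876
The M+2 peak is largest (0.468248); scaling to 100 gives 29.9 : 100.0 : 83.7.

29.9 : 100.0 : 83.7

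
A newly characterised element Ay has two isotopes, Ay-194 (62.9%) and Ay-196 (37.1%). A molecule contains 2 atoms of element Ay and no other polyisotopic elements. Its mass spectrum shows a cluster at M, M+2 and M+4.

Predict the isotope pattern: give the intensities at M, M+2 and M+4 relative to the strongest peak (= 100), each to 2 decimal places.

84.77 : 100.00 : 29.49

Expanding (0.629 + 0.371)^2:
P(M) = 0.629^2 = 0.395641
P(M+2) = 2 × 0.629^1 × 0.371^1 = 0.466718
P(M+4) = 0.371^2 = 0.137641
The M+2 peak is largest (0.466718); scaling to 100 gives 84.77 : 100.00 : 29.49.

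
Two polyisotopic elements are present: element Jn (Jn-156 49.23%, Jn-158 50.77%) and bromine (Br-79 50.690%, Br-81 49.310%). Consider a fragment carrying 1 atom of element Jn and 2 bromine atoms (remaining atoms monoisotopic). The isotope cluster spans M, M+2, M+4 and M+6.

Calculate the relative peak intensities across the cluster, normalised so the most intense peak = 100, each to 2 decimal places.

Element Jn pattern (n=1): 0.4923 : 0.5077
Bromine pattern (n=2): 0.25694761 : 0.49990478 : 0.24314761
Convolve the two distributions (both contribute in 2-u steps):
  M: 0.4923×0.25694761 = 0.126495
  M+2: 0.4923×0.49990478 + 0.5077×0.25694761 = 0.376555
  M+4: 0.4923×0.24314761 + 0.5077×0.49990478 = 0.373503
  M+6: 0.5077×0.24314761 = 0.123446
Scale to base peak (0.376555) = 100: 33.59 : 100.00 : 99.19 : 32.78

33.59 : 100.00 : 99.19 : 32.78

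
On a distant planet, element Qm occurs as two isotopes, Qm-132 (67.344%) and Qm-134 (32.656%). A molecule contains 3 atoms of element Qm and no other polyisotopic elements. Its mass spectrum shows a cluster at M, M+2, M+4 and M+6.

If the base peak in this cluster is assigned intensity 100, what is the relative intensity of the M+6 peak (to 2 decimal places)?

7.84

Binomial terms of (0.67344 + 0.32656)^3: M 0.3054, M+2 0.4443, M+4 0.2154, M+6 0.0348 → M+2 is the base peak.
P(M+2) = C(3,1) × 0.67344^2 × 0.32656^1 = 3 × 0.45352143 × 0.32656 = 0.444306 (base)
P(M+6) = C(3,3) × 0.67344^0 × 0.32656^3 = 1 × 1.0000 × 0.03482483 = 0.034825
Relative intensity = 0.034825 / 0.444306 × 100 = 7.84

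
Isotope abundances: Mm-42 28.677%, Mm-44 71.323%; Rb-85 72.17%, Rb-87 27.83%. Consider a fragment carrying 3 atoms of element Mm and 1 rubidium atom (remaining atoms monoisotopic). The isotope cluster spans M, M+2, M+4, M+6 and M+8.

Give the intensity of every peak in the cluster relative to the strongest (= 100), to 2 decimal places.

4.44 : 34.81 : 95.09 : 100.00 : 26.32

Element Mm pattern (n=3): 0.02358311 : 0.17596176 : 0.43763714 : 0.36281798
Rubidium pattern (n=1): 0.7217 : 0.2783
Convolve the two distributions (both contribute in 2-u steps):
  M: 0.02358311×0.7217 = 0.017020
  M+2: 0.02358311×0.2783 + 0.17596176×0.7217 = 0.133555
  M+4: 0.17596176×0.2783 + 0.43763714×0.7217 = 0.364813
  M+6: 0.43763714×0.2783 + 0.36281798×0.7217 = 0.383640
  M+8: 0.36281798×0.2783 = 0.100972
Scale to base peak (0.383640) = 100: 4.44 : 34.81 : 95.09 : 100.00 : 26.32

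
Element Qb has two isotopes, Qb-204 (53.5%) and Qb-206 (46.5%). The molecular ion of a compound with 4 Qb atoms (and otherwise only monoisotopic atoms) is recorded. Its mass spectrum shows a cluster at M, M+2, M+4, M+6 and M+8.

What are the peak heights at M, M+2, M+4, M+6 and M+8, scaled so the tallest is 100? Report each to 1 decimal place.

22.1 : 76.7 : 100.0 : 57.9 : 12.6

The 4 Qb atoms are independent, so intensities follow the terms of (0.535 + 0.465)^4.
P(M) = 0.535^4 = 0.081925
P(M+2) = 4 × 0.535^3 × 0.465^1 = 0.284822
P(M+4) = 6 × 0.535^2 × 0.465^2 = 0.371334
P(M+6) = 4 × 0.535^1 × 0.465^3 = 0.215165
P(M+8) = 0.465^4 = 0.046753
The M+4 peak is largest (0.371334); scaling to 100 gives 22.1 : 76.7 : 100.0 : 57.9 : 12.6.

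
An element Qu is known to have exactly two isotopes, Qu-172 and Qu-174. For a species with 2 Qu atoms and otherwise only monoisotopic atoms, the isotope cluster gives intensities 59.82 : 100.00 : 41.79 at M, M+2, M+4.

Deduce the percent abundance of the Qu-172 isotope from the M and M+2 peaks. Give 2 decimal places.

Let p = fractional abundance of Qu-172. I(M+2)/I(M) = [C(2,1)·p^1·(1−p)] / p^2 = 2·(1−p)/p = 100.00/59.82 = 1.6717
(1−p)/p = 1.6717/2 = 0.8358  ⇒  p = 1/(1 + 0.8358) = 0.5447
Qu-172: 54.47%, Qu-174: 45.53%.

54.47%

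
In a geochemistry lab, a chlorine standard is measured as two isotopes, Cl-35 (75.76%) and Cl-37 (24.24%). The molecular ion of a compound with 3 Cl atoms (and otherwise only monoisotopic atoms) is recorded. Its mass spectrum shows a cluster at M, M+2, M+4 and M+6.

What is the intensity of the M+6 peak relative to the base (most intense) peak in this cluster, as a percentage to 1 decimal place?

3.3%

Binomial terms of (0.7576 + 0.2424)^3: M 0.4348, M+2 0.4174, M+4 0.1335, M+6 0.0142 → M is the base peak.
P(M) = C(3,0) × 0.7576^3 × 0.2424^0 = 1 × 0.4348304 × 1.0000 = 0.434830 (base)
P(M+6) = C(3,3) × 0.7576^0 × 0.2424^3 = 1 × 1.0000 × 0.01424288 = 0.014243
Relative intensity = 0.014243 / 0.434830 × 100 = 3.3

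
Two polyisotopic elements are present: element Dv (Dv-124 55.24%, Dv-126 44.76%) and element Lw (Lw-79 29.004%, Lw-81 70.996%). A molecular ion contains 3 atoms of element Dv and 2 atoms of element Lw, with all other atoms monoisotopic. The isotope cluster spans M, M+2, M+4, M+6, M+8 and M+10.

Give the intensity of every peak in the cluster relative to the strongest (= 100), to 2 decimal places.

Element Dv pattern (n=3): 0.16856252 : 0.40974973 : 0.33201299 : 0.08967476
Element Lw pattern (n=2): 0.0841232 : 0.4118336 : 0.5040432
Convolve the two distributions (both contribute in 2-u steps):
  M: 0.16856252×0.0841232 = 0.014180
  M+2: 0.16856252×0.4118336 + 0.40974973×0.0841232 = 0.103889
  M+4: 0.16856252×0.5040432 + 0.40974973×0.4118336 + 0.33201299×0.0841232 = 0.281641
  M+6: 0.40974973×0.5040432 + 0.33201299×0.4118336 + 0.08967476×0.0841232 = 0.350809
  M+8: 0.33201299×0.5040432 + 0.08967476×0.4118336 = 0.204280
  M+10: 0.08967476×0.5040432 = 0.045200
Scale to base peak (0.350809) = 100: 4.04 : 29.61 : 80.28 : 100.00 : 58.23 : 12.88

4.04 : 29.61 : 80.28 : 100.00 : 58.23 : 12.88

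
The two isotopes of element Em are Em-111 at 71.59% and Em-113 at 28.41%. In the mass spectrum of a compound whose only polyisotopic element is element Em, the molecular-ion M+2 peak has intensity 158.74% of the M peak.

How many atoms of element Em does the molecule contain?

4

The M+2/M ratio from n Em atoms is n · q/p = n · 0.2841/0.7159.
n = 1.5874 × 0.7159/0.2841 = 4.00 ≈ 4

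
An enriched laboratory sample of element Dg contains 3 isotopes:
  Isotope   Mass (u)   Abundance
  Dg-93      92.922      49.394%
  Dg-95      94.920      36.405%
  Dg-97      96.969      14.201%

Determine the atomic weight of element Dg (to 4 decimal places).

94.2241 u

Weight each isotope mass by its fractional abundance: 0.49394 × 92.922 + 0.36405 × 94.920 + 0.14201 × 96.969
= 45.89789 + 34.55563 + 13.77057 = 94.22409 u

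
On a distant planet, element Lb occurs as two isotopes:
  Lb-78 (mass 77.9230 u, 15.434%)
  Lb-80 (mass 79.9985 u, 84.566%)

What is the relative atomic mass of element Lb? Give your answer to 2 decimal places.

Weight each isotope mass by its fractional abundance: 0.15434 × 77.9230 + 0.84566 × 79.9985
= 12.02664 + 67.65153 = 79.67817 u

79.68 u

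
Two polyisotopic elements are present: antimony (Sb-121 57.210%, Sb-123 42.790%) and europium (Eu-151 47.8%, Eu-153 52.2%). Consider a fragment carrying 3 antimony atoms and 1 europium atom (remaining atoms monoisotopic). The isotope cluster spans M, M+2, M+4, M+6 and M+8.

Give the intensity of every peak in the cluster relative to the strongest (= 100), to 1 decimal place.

24.2 : 80.8 : 100.0 : 54.5 : 11.1

Antimony pattern (n=3): 0.18724742 : 0.42015297 : 0.3142518 : 0.07834781
Europium pattern (n=1): 0.4780 : 0.5220
Convolve the two distributions (both contribute in 2-u steps):
  M: 0.18724742×0.4780 = 0.089504
  M+2: 0.18724742×0.5220 + 0.42015297×0.4780 = 0.298576
  M+4: 0.42015297×0.5220 + 0.3142518×0.4780 = 0.369532
  M+6: 0.3142518×0.5220 + 0.07834781×0.4780 = 0.201490
  M+8: 0.07834781×0.5220 = 0.040898
Scale to base peak (0.369532) = 100: 24.2 : 80.8 : 100.0 : 54.5 : 11.1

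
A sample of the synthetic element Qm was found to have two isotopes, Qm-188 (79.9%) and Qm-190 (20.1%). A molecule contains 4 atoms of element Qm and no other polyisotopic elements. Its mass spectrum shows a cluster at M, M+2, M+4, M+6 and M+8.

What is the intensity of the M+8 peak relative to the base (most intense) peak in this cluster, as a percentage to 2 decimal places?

0.40%

Term probabilities: M 0.4076, M+2 0.4101, M+4 0.1548, M+6 0.0260, M+8 0.0016. Base peak = M+2.
P(M+2) = C(4,1) × 0.799^3 × 0.201^1 = 4 × 0.5100824 × 0.2010 = 0.410106 (base)
P(M+8) = C(4,4) × 0.799^0 × 0.201^4 = 1 × 1.0000 × 0.00163224 = 0.001632
Relative intensity = 0.001632 / 0.410106 × 100 = 0.40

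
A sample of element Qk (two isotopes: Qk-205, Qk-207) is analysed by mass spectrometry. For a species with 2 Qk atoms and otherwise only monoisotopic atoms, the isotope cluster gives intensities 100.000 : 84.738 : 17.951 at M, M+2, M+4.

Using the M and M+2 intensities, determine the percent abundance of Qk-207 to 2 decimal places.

Let p = fractional abundance of Qk-205. I(M+2)/I(M) = [C(2,1)·p^1·(1−p)] / p^2 = 2·(1−p)/p = 84.738/100.000 = 0.8474
(1−p)/p = 0.8474/2 = 0.4237  ⇒  p = 1/(1 + 0.4237) = 0.7024
Qk-205: 70.24%, Qk-207: 29.76%.

29.76%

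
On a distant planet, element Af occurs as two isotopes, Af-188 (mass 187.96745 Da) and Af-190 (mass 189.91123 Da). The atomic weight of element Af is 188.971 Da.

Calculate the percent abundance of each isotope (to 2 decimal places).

Af-188: 48.37%, Af-190: 51.63%

Let x be the fractional abundance of Af-188; then Af-190 has abundance 1 − x.
187.96745·x + 189.91123·(1 − x) = 188.971
(187.96745 − 189.91123)·x = 188.971 − 189.91123
x = -0.94023 / -1.94378 = 0.48371 → 48.37% Af-188, 51.63% Af-190.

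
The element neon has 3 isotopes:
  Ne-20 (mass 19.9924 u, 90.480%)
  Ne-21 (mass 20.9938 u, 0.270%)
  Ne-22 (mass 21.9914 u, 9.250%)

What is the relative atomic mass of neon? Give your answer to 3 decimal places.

The abundance-weighted mean is 0.90480 × 19.9924 + 0.00270 × 20.9938 + 0.09250 × 21.9914
= 18.08912 + 0.05668 + 2.03420 = 20.18000 u

20.180 u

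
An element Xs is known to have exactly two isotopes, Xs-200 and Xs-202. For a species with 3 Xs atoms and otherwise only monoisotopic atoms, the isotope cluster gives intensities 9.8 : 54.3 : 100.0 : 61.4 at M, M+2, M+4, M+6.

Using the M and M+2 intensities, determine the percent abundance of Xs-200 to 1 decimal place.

35.1%

Let p = fractional abundance of Xs-200. I(M+2)/I(M) = [C(3,1)·p^2·(1−p)] / p^3 = 3·(1−p)/p = 54.3/9.8 = 5.5408
(1−p)/p = 5.5408/3 = 1.8469  ⇒  p = 1/(1 + 1.8469) = 0.3513
Xs-200: 35.1%, Xs-202: 64.9%.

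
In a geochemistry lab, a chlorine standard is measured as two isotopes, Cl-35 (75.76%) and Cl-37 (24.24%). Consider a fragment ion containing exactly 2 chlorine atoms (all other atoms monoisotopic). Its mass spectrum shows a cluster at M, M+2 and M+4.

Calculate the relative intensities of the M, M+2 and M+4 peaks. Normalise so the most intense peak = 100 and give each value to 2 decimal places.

100.00 : 63.99 : 10.24

Each Cl atom is independently Cl-35 (p = 0.7576) or Cl-37 (q = 0.2424); the cluster is the binomial expansion (p + q)^2.
P(M) = 0.7576^2 = 0.573958
P(M+2) = 2 × 0.7576^1 × 0.2424^1 = 0.367284
P(M+4) = 0.2424^2 = 0.058758
The M peak is largest (0.573958); scaling to 100 gives 100.00 : 63.99 : 10.24.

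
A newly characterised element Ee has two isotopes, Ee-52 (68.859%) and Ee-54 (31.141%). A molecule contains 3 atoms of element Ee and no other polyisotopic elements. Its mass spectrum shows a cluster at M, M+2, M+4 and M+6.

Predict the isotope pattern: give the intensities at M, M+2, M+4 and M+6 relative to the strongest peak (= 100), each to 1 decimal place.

73.7 : 100.0 : 45.2 : 6.8

Each Ee atom is independently Ee-52 (p = 0.68859) or Ee-54 (q = 0.31141); the cluster is the binomial expansion (p + q)^3.
P(M) = 0.68859^3 = 0.326499
P(M+2) = 3 × 0.68859^2 × 0.31141^1 = 0.442971
P(M+4) = 3 × 0.68859^1 × 0.31141^2 = 0.200331
P(M+6) = 0.31141^3 = 0.030199
The M+2 peak is largest (0.442971); scaling to 100 gives 73.7 : 100.0 : 45.2 : 6.8.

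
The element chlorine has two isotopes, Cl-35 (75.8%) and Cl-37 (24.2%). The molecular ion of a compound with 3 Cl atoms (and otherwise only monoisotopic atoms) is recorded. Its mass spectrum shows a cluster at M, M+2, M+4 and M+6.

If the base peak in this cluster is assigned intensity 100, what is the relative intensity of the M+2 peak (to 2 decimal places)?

Binomial terms of (0.758 + 0.242)^3: M 0.4355, M+2 0.4171, M+4 0.1332, M+6 0.0142 → M is the base peak.
P(M) = C(3,0) × 0.758^3 × 0.242^0 = 1 × 0.43551951 × 1.0000 = 0.435520 (base)
P(M+2) = C(3,1) × 0.758^2 × 0.242^1 = 3 × 0.574564 × 0.2420 = 0.417133
Relative intensity = 0.417133 / 0.435520 × 100 = 95.78

95.78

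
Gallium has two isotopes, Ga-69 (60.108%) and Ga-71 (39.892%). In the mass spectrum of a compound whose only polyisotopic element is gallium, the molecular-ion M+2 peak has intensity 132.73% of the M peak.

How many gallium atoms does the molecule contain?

For n independent Ga atoms, I(M+2)/I(M) = n · (abundance Ga-71) / (abundance Ga-69) = n · 0.39892/0.60108.
n = 1.3273 × 0.60108/0.39892 = 2.00 ≈ 2

2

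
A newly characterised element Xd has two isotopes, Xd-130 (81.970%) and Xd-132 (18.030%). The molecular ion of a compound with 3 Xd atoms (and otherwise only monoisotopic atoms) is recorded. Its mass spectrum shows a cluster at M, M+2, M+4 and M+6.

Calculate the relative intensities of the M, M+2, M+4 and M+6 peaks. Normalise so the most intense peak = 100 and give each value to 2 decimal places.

Expanding (0.81970 + 0.18030)^3:
P(M) = 0.81970^3 = 0.550763
P(M+2) = 3 × 0.81970^2 × 0.18030^1 = 0.363435
P(M+4) = 3 × 0.81970^1 × 0.18030^2 = 0.079941
P(M+6) = 0.18030^3 = 0.005861
The M peak is largest (0.550763); scaling to 100 gives 100.00 : 65.99 : 14.51 : 1.06.

100.00 : 65.99 : 14.51 : 1.06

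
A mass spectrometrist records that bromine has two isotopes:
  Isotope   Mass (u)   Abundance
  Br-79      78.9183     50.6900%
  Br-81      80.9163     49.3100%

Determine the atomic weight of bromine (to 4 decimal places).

79.9035 u

Ar = Σ fᵢ·mᵢ = 0.506900 × 78.9183 + 0.493100 × 80.9163
= 40.00369 + 39.89983 = 79.90352 u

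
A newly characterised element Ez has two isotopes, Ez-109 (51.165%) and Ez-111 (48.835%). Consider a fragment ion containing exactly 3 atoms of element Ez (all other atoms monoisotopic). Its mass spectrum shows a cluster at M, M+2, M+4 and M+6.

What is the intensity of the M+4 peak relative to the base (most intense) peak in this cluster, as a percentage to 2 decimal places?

95.45%

(0.51165 + 0.48835)^3 gives M 0.1339, M+2 0.3835, M+4 0.3661, M+6 0.1165; the largest is M+2.
P(M+2) = C(3,1) × 0.51165^2 × 0.48835^1 = 3 × 0.26178572 × 0.48835 = 0.383529 (base)
P(M+4) = C(3,2) × 0.51165^1 × 0.48835^2 = 3 × 0.51165 × 0.23848572 = 0.366064
Relative intensity = 0.366064 / 0.383529 × 100 = 95.45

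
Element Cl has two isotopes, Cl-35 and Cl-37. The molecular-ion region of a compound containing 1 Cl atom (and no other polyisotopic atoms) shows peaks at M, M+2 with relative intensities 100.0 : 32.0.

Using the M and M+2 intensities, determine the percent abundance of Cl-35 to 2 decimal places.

Let p = fractional abundance of Cl-35. I(M+2)/I(M) = [C(1,1)·p^0·(1−p)] / p^1 = 1·(1−p)/p = 32.0/100.0 = 0.3200
(1−p)/p = 0.3200/1 = 0.3200  ⇒  p = 1/(1 + 0.3200) = 0.7576
Cl-35: 75.76%, Cl-37: 24.24%.

75.76%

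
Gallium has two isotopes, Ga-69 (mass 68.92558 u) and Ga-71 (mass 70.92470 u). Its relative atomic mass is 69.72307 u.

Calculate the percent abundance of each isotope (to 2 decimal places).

Ga-69: 60.11%, Ga-71: 39.89%

Let x be the fractional abundance of Ga-69; then Ga-71 has abundance 1 − x.
68.92558·x + 70.92470·(1 − x) = 69.72307
(68.92558 − 70.92470)·x = 69.72307 − 70.92470
x = -1.20163 / -1.99912 = 0.60108 → 60.11% Ga-69, 39.89% Ga-71.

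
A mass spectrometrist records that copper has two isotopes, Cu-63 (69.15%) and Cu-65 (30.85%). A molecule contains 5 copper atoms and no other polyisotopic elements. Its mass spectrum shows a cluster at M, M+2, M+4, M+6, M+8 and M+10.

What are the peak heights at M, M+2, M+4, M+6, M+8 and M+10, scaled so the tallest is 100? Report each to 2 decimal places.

44.83 : 100.00 : 89.23 : 39.81 : 8.88 : 0.79

Each Cu atom is independently Cu-63 (p = 0.6915) or Cu-65 (q = 0.3085); the cluster is the binomial expansion (p + q)^5.
P(M) = 0.6915^5 = 0.158111
P(M+2) = 5 × 0.6915^4 × 0.3085^1 = 0.352691
P(M+4) = 10 × 0.6915^3 × 0.3085^2 = 0.314693
P(M+6) = 10 × 0.6915^2 × 0.3085^3 = 0.140394
P(M+8) = 5 × 0.6915^1 × 0.3085^4 = 0.031317
P(M+10) = 0.3085^5 = 0.002794
The M+2 peak is largest (0.352691); scaling to 100 gives 44.83 : 100.00 : 89.23 : 39.81 : 8.88 : 0.79.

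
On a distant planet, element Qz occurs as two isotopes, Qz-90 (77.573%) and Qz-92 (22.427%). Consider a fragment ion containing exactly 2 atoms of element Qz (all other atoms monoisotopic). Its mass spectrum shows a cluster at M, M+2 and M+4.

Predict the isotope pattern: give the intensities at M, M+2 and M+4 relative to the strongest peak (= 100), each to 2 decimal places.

Each Qz atom is independently Qz-90 (p = 0.77573) or Qz-92 (q = 0.22427); the cluster is the binomial expansion (p + q)^2.
P(M) = 0.77573^2 = 0.601757
P(M+2) = 2 × 0.77573^1 × 0.22427^1 = 0.347946
P(M+4) = 0.22427^2 = 0.050297
The M peak is largest (0.601757); scaling to 100 gives 100.00 : 57.82 : 8.36.

100.00 : 57.82 : 8.36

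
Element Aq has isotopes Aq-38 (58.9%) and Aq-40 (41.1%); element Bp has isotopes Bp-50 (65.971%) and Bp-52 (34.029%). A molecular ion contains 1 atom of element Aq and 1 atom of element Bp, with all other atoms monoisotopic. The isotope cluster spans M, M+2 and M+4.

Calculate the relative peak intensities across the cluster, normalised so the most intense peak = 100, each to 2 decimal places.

82.40 : 100.00 : 29.66

Element Aq pattern (n=1): 0.5890 : 0.4110
Element Bp pattern (n=1): 0.65971 : 0.34029
Convolve the two distributions (both contribute in 2-u steps):
  M: 0.5890×0.65971 = 0.388569
  M+2: 0.5890×0.34029 + 0.4110×0.65971 = 0.471572
  M+4: 0.4110×0.34029 = 0.139859
Scale to base peak (0.471572) = 100: 82.40 : 100.00 : 29.66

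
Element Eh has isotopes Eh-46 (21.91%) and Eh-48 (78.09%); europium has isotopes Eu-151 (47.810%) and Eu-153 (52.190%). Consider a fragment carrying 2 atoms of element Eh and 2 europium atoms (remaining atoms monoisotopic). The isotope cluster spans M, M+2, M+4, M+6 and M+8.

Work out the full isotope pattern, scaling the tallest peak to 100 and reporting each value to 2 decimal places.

Element Eh pattern (n=2): 0.04800481 : 0.34219038 : 0.60980481
Europium pattern (n=2): 0.22857961 : 0.49904078 : 0.27237961
Convolve the two distributions (both contribute in 2-u steps):
  M: 0.04800481×0.22857961 = 0.010973
  M+2: 0.04800481×0.49904078 + 0.34219038×0.22857961 = 0.102174
  M+4: 0.04800481×0.27237961 + 0.34219038×0.49904078 + 0.60980481×0.22857961 = 0.323231
  M+6: 0.34219038×0.27237961 + 0.60980481×0.49904078 = 0.397523
  M+8: 0.60980481×0.27237961 = 0.166098
Scale to base peak (0.397523) = 100: 2.76 : 25.70 : 81.31 : 100.00 : 41.78

2.76 : 25.70 : 81.31 : 100.00 : 41.78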